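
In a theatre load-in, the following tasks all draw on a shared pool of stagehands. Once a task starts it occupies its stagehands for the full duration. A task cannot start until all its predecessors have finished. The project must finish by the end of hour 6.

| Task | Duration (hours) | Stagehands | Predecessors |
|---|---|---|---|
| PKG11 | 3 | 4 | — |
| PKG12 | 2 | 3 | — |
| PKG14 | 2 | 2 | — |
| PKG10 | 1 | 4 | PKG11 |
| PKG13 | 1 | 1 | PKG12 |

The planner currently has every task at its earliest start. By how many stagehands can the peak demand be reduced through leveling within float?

Early-start peak: h1:9  h2:9  h3:5  h4:4  h5:0  h6:0 ⇒ 9.
Leveled (PKG11@1, PKG12@4, PKG14@4, PKG10@6, PKG13@6): h1:4  h2:4  h3:4  h4:5  h5:5  h6:5 ⇒ 5.
Reduction 9 − 5 = 4.

4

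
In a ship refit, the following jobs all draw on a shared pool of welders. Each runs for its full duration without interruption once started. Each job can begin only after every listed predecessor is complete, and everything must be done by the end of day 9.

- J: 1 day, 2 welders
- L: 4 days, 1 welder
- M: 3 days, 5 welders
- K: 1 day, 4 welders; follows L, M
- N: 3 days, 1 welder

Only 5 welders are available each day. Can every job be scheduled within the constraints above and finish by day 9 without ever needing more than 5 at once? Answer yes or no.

Schedule J@1, L@1, M@5, K@8, N@1: d1:4  d2:2  d3:2  d4:1  d5:5  d6:5  d7:5  d8:4  d9:0 — peak 5 ≤ 5.

yes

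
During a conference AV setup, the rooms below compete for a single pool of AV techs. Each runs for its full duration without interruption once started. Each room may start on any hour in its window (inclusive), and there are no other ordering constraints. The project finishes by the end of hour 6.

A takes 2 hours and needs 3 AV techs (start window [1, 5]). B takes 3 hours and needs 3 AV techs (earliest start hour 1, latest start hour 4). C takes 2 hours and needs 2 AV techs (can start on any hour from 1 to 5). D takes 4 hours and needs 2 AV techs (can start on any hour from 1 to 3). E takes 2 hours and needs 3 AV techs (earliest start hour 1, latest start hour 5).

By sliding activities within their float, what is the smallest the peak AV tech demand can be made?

7

Early-start (A@1, B@1, C@1, D@1, E@1) gives peak 13: h1:13  h2:13  h3:5  h4:2  h5:0  h6:0.
Shift C→3, D→3, E→4.
Schedule A@1, B@1, C@3, D@3, E@4: h1:6  h2:6  h3:7  h4:7  h5:5  h6:2 — peak 7.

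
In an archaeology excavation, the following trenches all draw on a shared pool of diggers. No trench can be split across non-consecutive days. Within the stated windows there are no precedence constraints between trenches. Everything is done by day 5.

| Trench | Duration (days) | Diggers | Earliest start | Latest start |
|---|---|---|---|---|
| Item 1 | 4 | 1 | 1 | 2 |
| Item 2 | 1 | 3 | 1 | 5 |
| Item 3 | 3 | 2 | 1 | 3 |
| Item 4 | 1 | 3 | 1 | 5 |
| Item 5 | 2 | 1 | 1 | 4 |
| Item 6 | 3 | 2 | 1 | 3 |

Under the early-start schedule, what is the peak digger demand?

Early-start schedule: Item 1@1, Item 2@1, Item 3@1, Item 4@1, Item 5@1, Item 6@1.
Load per day: day 1: 12, day 2: 6, day 3: 5, day 4: 1, day 5: 0.
Peak is 12.

12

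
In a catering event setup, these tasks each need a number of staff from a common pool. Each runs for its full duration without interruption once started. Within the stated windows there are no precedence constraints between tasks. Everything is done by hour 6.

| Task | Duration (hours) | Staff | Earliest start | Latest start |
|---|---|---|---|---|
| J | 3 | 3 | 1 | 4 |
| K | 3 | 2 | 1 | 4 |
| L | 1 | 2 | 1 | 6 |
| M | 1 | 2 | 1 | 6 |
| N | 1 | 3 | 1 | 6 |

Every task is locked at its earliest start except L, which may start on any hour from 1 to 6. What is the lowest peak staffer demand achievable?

L@1: h1:12  h2:5  h3:5  h4:0  h5:0  h6:0 → peak 12
L@2: h1:10  h2:7  h3:5  h4:0  h5:0  h6:0 → peak 10
L@3: h1:10  h2:5  h3:7  h4:0  h5:0  h6:0 → peak 10
L@4: h1:10  h2:5  h3:5  h4:2  h5:0  h6:0 → peak 10
L@5: h1:10  h2:5  h3:5  h4:0  h5:2  h6:0 → peak 10
L@6: h1:10  h2:5  h3:5  h4:0  h5:0  h6:2 → peak 10
Best is L@2, peak 10.

10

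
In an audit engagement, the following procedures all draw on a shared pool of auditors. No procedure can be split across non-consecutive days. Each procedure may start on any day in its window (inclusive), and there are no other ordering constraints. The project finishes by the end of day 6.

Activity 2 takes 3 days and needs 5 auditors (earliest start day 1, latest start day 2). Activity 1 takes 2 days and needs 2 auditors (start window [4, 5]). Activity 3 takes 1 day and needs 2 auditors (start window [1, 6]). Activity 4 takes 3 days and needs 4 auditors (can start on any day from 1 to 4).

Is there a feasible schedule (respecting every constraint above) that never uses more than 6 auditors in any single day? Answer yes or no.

yes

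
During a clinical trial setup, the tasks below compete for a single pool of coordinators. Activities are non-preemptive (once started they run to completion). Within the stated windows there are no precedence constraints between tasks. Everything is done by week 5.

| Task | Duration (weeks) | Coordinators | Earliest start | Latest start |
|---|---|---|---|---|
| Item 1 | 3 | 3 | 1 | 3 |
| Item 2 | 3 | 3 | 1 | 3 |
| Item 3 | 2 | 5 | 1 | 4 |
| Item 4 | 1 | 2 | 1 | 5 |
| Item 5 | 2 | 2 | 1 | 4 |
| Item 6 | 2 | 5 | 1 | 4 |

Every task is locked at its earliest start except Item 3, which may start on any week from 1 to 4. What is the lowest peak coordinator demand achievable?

Item 3@1: w1:20  w2:18  w3:6  w4:0  w5:0 → peak 20
Item 3@2: w1:15  w2:18  w3:11  w4:0  w5:0 → peak 18
Item 3@3: w1:15  w2:13  w3:11  w4:5  w5:0 → peak 15
Item 3@4: w1:15  w2:13  w3:6  w4:5  w5:5 → peak 15
Best is Item 3@3, peak 15.

15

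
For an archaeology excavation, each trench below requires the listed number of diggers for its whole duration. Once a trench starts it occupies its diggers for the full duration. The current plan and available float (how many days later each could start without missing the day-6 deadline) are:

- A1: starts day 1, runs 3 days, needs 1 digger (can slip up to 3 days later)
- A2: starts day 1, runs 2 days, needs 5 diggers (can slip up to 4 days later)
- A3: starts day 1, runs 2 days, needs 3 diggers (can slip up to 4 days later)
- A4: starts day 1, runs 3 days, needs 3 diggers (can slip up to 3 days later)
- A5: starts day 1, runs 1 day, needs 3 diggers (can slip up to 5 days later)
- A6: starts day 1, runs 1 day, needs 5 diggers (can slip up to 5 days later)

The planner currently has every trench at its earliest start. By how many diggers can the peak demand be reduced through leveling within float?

Early-start peak: d1:20  d2:12  d3:4  d4:0  d5:0  d6:0 ⇒ 20.
Leveled (A1@1, A2@1, A3@4, A4@4, A5@6, A6@3): d1:6  d2:6  d3:6  d4:6  d5:6  d6:6 ⇒ 6.
Reduction 20 − 6 = 14.

14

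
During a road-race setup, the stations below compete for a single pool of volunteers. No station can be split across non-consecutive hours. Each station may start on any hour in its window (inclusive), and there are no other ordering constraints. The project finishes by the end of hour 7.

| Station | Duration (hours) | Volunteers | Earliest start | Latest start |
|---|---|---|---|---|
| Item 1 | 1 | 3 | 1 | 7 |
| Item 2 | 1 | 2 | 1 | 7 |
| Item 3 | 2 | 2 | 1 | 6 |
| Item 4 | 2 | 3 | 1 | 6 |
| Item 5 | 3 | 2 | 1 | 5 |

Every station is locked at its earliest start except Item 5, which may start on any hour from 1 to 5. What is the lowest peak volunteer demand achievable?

10

Item 5@1: h1:12  h2:7  h3:2  h4:0  h5:0  h6:0  h7:0 → peak 12
Item 5@2: h1:10  h2:7  h3:2  h4:2  h5:0  h6:0  h7:0 → peak 10
Item 5@3: h1:10  h2:5  h3:2  h4:2  h5:2  h6:0  h7:0 → peak 10
Item 5@4: h1:10  h2:5  h3:0  h4:2  h5:2  h6:2  h7:0 → peak 10
Item 5@5: h1:10  h2:5  h3:0  h4:0  h5:2  h6:2  h7:2 → peak 10
Best is Item 5@2, peak 10.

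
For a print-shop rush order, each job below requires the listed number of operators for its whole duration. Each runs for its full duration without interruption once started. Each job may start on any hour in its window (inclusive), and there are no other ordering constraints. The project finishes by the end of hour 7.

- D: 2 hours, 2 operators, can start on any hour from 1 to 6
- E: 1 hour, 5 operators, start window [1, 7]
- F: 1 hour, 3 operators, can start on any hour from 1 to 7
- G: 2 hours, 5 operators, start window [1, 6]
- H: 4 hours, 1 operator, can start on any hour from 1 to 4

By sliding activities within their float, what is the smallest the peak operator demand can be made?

Early-start (D@1, E@1, F@1, G@1, H@1) gives peak 16: h1:16  h2:8  h3:1  h4:1  h5:0  h6:0  h7:0.
Shift E→5, F→3, G→6.
Schedule D@1, E@5, F@3, G@6, H@1: h1:3  h2:3  h3:4  h4:1  h5:5  h6:5  h7:5 — peak 5.

5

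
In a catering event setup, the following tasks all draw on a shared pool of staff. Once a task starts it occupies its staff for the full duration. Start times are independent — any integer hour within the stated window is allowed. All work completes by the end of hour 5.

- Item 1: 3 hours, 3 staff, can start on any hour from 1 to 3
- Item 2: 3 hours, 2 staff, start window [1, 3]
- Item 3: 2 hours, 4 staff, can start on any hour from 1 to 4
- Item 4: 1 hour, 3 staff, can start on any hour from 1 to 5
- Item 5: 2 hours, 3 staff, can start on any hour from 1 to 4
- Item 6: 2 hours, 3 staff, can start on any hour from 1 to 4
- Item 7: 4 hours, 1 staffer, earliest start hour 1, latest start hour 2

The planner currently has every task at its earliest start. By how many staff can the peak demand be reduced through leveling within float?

10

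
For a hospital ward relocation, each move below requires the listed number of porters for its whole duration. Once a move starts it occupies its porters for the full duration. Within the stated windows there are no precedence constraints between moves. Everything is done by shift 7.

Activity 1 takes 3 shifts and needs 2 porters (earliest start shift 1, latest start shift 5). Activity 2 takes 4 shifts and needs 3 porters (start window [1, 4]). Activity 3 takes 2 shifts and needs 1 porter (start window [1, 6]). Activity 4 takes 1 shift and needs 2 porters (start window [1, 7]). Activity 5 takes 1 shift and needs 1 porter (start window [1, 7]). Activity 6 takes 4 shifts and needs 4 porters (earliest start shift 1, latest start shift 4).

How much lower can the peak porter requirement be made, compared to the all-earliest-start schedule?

6

Early-start peak: s1:13  s2:10  s3:9  s4:7  s5:0  s6:0  s7:0 ⇒ 13.
Leveled (Activity 1@1, Activity 2@1, Activity 3@1, Activity 4@3, Activity 5@1, Activity 6@4): s1:7  s2:6  s3:7  s4:7  s5:4  s6:4  s7:4 ⇒ 7.
Reduction 13 − 7 = 6.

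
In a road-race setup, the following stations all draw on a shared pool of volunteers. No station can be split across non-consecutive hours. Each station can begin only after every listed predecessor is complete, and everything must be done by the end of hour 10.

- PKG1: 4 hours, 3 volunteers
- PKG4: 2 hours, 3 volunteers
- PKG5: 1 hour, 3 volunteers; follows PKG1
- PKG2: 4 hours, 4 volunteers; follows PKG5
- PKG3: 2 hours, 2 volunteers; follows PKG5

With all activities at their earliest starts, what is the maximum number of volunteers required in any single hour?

6

Early-start schedule: PKG1@1, PKG4@1, PKG5@5, PKG2@6, PKG3@6.
Load per hour: hour 1: 6, hour 2: 6, hour 3: 3, hour 4: 3, hour 5: 3, hour 6: 6, hour 7: 6, hour 8: 4, hour 9: 4, hour 10: 0.
Peak is 6.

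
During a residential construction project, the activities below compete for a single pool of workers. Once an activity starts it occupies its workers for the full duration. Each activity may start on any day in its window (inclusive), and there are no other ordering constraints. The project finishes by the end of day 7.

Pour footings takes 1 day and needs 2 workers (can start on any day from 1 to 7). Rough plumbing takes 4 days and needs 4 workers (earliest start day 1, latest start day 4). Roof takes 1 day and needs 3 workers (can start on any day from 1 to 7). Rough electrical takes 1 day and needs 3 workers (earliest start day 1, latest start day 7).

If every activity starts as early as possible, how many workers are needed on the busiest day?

12

Early-start schedule: Pour footings@1, Rough plumbing@1, Roof@1, Rough electrical@1.
Load per day: day 1: 12, day 2: 4, day 3: 4, day 4: 4, day 5: 0, day 6: 0, day 7: 0.
Peak is 12.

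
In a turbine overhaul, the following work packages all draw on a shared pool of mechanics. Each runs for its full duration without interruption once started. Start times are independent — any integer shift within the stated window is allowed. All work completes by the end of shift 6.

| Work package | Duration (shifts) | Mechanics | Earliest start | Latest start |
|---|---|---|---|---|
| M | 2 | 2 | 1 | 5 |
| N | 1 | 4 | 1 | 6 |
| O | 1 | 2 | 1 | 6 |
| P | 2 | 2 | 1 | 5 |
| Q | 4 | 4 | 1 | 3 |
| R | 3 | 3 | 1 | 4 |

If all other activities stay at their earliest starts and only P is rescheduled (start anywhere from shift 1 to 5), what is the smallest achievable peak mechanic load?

15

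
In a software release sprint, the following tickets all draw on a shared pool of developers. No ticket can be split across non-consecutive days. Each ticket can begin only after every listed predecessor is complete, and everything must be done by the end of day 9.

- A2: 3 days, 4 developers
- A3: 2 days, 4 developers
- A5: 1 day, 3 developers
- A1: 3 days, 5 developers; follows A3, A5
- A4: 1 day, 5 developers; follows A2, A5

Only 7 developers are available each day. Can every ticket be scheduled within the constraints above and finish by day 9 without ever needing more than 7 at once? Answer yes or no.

Schedule A2@1, A3@4, A5@1, A1@6, A4@9: d1:7  d2:4  d3:4  d4:4  d5:4  d6:5  d7:5  d8:5  d9:5 — peak 7 ≤ 7.

yes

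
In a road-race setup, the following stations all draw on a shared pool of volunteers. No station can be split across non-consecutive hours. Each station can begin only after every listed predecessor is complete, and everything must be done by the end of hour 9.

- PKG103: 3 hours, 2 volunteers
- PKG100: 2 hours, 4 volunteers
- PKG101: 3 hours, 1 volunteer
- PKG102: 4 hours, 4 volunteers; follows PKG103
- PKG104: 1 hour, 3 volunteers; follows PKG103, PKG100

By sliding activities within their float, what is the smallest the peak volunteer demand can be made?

Early-start (PKG103@1, PKG100@1, PKG101@1, PKG102@4, PKG104@4) gives peak 7: h1:7  h2:7  h3:3  h4:7  h5:4  h6:4  h7:4  h8:0  h9:0.
Shift PKG101→3, PKG104→8.
Schedule PKG103@1, PKG100@1, PKG101@3, PKG102@4, PKG104@8: h1:6  h2:6  h3:3  h4:5  h5:5  h6:4  h7:4  h8:3  h9:0 — peak 6.

6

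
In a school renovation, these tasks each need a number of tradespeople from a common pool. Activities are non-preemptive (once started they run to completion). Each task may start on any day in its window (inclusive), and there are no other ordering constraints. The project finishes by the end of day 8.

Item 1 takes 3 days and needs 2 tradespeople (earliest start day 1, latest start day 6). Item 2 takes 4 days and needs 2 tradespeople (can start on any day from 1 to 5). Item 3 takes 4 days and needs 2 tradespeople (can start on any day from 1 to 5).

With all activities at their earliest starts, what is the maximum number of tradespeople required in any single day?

6

Early-start schedule: Item 1@1, Item 2@1, Item 3@1.
Load per day: day 1: 6, day 2: 6, day 3: 6, day 4: 4, day 5: 0, day 6: 0, day 7: 0, day 8: 0.
Peak is 6.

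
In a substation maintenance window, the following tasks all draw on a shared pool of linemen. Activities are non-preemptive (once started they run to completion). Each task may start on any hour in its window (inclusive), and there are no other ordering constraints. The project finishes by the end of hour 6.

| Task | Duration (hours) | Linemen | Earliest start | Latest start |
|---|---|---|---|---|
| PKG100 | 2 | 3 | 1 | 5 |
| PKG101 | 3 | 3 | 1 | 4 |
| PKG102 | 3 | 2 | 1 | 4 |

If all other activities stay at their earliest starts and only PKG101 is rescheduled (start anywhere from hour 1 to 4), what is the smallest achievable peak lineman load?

5

PKG101@1: h1:8  h2:8  h3:5  h4:0  h5:0  h6:0 → peak 8
PKG101@2: h1:5  h2:8  h3:5  h4:3  h5:0  h6:0 → peak 8
PKG101@3: h1:5  h2:5  h3:5  h4:3  h5:3  h6:0 → peak 5
PKG101@4: h1:5  h2:5  h3:2  h4:3  h5:3  h6:3 → peak 5
Best is PKG101@3, peak 5.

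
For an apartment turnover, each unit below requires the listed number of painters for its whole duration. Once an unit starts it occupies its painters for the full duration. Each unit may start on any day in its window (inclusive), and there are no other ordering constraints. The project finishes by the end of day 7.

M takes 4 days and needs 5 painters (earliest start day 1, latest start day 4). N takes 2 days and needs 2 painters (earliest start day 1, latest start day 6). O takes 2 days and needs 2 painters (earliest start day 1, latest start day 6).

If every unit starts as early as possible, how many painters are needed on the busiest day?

9

Early-start schedule: M@1, N@1, O@1.
Load per day: day 1: 9, day 2: 9, day 3: 5, day 4: 5, day 5: 0, day 6: 0, day 7: 0.
Peak is 9.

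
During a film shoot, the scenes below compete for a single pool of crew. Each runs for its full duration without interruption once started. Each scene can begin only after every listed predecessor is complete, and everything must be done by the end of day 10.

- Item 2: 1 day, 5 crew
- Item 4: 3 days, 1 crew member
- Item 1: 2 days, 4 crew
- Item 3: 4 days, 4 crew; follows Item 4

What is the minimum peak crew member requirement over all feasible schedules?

5

Early-start (Item 2@1, Item 4@1, Item 1@1, Item 3@4) gives peak 10: d1:10  d2:5  d3:1  d4:4  d5:4  d6:4  d7:4  d8:0  d9:0  d10:0.
Shift Item 4→2, Item 1→2, Item 3→5.
Schedule Item 2@1, Item 4@2, Item 1@2, Item 3@5: d1:5  d2:5  d3:5  d4:1  d5:4  d6:4  d7:4  d8:4  d9:0  d10:0 — peak 5.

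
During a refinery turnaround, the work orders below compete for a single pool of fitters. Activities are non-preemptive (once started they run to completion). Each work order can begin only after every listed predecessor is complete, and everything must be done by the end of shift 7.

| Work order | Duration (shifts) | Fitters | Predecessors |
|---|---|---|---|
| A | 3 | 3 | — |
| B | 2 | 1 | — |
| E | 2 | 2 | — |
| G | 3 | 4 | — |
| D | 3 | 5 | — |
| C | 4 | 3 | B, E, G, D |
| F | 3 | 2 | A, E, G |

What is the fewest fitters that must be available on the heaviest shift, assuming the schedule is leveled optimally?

15

Schedule A@1, B@1, E@1, G@1, D@1, C@4, F@4: s1:15  s2:15  s3:12  s4:5  s5:5  s6:5  s7:3 — peak 15.
No arrangement of the 12 feasible schedules does better.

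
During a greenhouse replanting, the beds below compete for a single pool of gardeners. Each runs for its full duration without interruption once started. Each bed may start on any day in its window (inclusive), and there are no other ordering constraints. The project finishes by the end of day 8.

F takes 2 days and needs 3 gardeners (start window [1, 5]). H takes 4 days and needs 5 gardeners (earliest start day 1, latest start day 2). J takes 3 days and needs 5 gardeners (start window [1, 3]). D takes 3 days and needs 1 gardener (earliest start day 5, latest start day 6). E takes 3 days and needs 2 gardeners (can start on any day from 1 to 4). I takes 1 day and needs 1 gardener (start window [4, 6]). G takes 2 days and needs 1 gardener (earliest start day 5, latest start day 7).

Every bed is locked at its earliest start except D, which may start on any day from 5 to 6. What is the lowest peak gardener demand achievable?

15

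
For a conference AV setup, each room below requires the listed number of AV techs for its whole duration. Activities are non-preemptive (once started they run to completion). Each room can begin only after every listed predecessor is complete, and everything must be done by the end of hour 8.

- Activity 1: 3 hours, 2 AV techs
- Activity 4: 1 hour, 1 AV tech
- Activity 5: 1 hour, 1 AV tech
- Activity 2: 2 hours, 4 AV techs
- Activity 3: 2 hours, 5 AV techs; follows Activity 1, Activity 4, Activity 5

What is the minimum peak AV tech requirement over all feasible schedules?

Early-start (Activity 1@1, Activity 4@1, Activity 5@1, Activity 2@1, Activity 3@4) gives peak 8: h1:8  h2:6  h3:2  h4:5  h5:5  h6:0  h7:0  h8:0.
Shift Activity 2→4, Activity 3→6.
Schedule Activity 1@1, Activity 4@1, Activity 5@1, Activity 2@4, Activity 3@6: h1:4  h2:2  h3:2  h4:4  h5:4  h6:5  h7:5  h8:0 — peak 5.

5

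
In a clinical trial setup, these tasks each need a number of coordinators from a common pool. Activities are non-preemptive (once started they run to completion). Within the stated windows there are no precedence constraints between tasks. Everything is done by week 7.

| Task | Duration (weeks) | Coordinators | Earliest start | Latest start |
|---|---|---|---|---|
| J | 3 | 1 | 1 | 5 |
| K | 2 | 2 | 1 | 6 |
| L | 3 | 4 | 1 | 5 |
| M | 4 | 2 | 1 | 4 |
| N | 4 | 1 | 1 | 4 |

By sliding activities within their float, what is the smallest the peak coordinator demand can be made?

Early-start (J@1, K@1, L@1, M@1, N@1) gives peak 10: w1:10  w2:10  w3:8  w4:3  w5:0  w6:0  w7:0.
Shift L→5, N→3.
Schedule J@1, K@1, L@5, M@1, N@3: w1:5  w2:5  w3:4  w4:3  w5:5  w6:5  w7:4 — peak 5.
Total coordinator-weeks = 31 over 7 weeks ⇒ peak ≥ ⌈31/7⌉ = 5, so 5 is optimal.

5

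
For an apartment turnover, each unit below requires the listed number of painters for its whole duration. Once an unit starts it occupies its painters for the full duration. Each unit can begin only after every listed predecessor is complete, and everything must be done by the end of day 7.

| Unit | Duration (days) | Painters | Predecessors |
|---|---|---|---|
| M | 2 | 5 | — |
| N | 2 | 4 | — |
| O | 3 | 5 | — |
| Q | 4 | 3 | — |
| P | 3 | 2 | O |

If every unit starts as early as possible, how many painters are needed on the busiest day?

Early-start schedule: M@1, N@1, O@1, Q@1, P@4.
Load per day: day 1: 17, day 2: 17, day 3: 8, day 4: 5, day 5: 2, day 6: 2, day 7: 0.
Peak is 17.

17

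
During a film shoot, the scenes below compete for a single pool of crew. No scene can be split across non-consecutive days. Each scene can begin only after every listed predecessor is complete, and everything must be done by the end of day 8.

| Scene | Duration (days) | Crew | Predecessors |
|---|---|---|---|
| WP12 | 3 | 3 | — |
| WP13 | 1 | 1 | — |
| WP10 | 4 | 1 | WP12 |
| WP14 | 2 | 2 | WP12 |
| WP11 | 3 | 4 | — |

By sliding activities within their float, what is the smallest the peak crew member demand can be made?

Early-start (WP12@1, WP13@1, WP10@4, WP14@4, WP11@1) gives peak 8: d1:8  d2:7  d3:7  d4:3  d5:3  d6:1  d7:1  d8:0.
Shift WP11→6.
Schedule WP12@1, WP13@1, WP10@4, WP14@4, WP11@6: d1:4  d2:3  d3:3  d4:3  d5:3  d6:5  d7:5  d8:4 — peak 5.

5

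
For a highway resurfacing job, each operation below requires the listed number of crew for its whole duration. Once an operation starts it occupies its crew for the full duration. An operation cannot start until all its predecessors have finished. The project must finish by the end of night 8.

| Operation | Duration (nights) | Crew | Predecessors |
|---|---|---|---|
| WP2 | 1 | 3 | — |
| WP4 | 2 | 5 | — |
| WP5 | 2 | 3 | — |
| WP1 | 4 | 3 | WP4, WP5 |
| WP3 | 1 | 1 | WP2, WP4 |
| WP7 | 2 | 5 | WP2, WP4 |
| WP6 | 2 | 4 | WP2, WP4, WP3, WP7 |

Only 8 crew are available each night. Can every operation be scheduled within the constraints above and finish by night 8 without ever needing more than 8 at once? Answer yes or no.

yes

Schedule WP2@1, WP4@1, WP5@2, WP1@4, WP3@3, WP7@4, WP6@6: n1:8  n2:8  n3:4  n4:8  n5:8  n6:7  n7:7  n8:0 — peak 8 ≤ 8.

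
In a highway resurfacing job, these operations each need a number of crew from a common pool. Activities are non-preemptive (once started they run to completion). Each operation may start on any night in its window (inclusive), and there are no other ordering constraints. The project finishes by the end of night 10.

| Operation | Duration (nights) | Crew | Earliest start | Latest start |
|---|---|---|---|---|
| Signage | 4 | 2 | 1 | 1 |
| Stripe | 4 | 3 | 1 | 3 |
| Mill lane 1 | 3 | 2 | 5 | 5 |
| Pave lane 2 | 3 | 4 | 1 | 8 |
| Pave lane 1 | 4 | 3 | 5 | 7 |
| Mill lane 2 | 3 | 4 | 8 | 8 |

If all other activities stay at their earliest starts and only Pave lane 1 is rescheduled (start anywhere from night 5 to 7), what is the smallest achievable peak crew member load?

Pave lane 1@5: n1:9  n2:9  n3:9  n4:5  n5:5  n6:5  n7:5  n8:7  n9:4  n10:4 → peak 9
Pave lane 1@6: n1:9  n2:9  n3:9  n4:5  n5:2  n6:5  n7:5  n8:7  n9:7  n10:4 → peak 9
Pave lane 1@7: n1:9  n2:9  n3:9  n4:5  n5:2  n6:2  n7:5  n8:7  n9:7  n10:7 → peak 9
Best is Pave lane 1@5, peak 9.

9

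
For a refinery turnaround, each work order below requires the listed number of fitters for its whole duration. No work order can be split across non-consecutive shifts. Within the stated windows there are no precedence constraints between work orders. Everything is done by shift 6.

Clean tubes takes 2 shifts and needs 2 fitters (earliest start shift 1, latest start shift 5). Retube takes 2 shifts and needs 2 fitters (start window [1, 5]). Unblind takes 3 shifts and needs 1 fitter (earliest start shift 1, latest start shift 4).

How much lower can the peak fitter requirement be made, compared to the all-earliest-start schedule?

2

Early-start peak: s1:5  s2:5  s3:1  s4:0  s5:0  s6:0 ⇒ 5.
Leveled (Clean tubes@1, Retube@3, Unblind@1): s1:3  s2:3  s3:3  s4:2  s5:0  s6:0 ⇒ 3.
Reduction 5 − 3 = 2.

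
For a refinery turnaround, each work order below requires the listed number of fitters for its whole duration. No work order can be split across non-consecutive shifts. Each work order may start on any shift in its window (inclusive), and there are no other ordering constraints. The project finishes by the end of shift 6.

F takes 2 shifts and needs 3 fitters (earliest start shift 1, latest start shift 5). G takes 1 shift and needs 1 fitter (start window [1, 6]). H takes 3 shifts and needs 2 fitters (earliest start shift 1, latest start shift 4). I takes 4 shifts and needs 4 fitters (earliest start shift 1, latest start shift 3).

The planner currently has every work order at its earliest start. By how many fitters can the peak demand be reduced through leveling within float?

4

Early-start peak: s1:10  s2:9  s3:6  s4:4  s5:0  s6:0 ⇒ 10.
Leveled (F@1, G@1, H@1, I@3): s1:6  s2:5  s3:6  s4:4  s5:4  s6:4 ⇒ 6.
Reduction 10 − 6 = 4.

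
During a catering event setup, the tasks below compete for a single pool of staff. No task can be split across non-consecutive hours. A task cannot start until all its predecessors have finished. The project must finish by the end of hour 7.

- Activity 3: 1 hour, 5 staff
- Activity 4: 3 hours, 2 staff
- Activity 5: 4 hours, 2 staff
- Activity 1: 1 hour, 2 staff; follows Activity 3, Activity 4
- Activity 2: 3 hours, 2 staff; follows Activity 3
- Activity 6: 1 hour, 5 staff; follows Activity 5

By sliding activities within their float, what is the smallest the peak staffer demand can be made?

6

Early-start (Activity 3@1, Activity 4@1, Activity 5@1, Activity 1@4, Activity 2@2, Activity 6@5) gives peak 9: h1:9  h2:6  h3:6  h4:6  h5:5  h6:0  h7:0.
Shift Activity 4→2, Activity 5→2, Activity 1→5, Activity 6→6.
Schedule Activity 3@1, Activity 4@2, Activity 5@2, Activity 1@5, Activity 2@2, Activity 6@6: h1:5  h2:6  h3:6  h4:6  h5:4  h6:5  h7:0 — peak 6.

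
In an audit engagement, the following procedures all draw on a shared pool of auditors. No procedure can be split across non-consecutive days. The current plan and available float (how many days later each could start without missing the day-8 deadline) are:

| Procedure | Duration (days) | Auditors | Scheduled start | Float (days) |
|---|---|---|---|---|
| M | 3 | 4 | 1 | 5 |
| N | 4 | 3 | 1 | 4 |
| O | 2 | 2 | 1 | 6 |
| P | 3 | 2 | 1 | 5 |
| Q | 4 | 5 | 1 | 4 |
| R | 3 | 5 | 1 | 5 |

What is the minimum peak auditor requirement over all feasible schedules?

10

Early-start (M@1, N@1, O@1, P@1, Q@1, R@1) gives peak 21: d1:21  d2:21  d3:19  d4:8  d5:0  d6:0  d7:0  d8:0.
Shift P→3, Q→4, R→6.
Schedule M@1, N@1, O@1, P@3, Q@4, R@6: d1:9  d2:9  d3:9  d4:10  d5:7  d6:10  d7:10  d8:5 — peak 10.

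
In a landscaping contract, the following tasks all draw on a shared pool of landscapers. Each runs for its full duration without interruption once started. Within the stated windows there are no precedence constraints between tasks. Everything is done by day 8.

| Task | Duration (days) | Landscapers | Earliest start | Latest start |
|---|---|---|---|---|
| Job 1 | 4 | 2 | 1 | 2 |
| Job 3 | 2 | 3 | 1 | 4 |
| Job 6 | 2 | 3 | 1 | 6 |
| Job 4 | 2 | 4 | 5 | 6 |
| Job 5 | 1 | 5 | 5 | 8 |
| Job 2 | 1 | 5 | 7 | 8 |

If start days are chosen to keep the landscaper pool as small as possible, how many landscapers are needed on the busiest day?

Early-start (Job 1@1, Job 3@1, Job 6@1, Job 4@5, Job 5@5, Job 2@7) gives peak 9: d1:8  d2:8  d3:2  d4:2  d5:9  d6:4  d7:5  d8:0.
Shift Job 6→3, Job 5→7, Job 2→8.
Schedule Job 1@1, Job 3@1, Job 6@3, Job 4@5, Job 5@7, Job 2@8: d1:5  d2:5  d3:5  d4:5  d5:4  d6:4  d7:5  d8:5 — peak 5.
Total landscaper-days = 38 over 8 days ⇒ peak ≥ ⌈38/8⌉ = 5, so 5 is optimal.

5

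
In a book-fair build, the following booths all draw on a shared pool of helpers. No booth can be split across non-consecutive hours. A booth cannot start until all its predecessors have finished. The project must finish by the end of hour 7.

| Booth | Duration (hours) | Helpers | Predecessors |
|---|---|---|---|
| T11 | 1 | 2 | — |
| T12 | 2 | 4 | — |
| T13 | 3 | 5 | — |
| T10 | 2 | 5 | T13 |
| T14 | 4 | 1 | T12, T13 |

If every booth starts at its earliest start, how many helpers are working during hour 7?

At early start, hour 7 has: T14.
Demand: 1 = 1.

1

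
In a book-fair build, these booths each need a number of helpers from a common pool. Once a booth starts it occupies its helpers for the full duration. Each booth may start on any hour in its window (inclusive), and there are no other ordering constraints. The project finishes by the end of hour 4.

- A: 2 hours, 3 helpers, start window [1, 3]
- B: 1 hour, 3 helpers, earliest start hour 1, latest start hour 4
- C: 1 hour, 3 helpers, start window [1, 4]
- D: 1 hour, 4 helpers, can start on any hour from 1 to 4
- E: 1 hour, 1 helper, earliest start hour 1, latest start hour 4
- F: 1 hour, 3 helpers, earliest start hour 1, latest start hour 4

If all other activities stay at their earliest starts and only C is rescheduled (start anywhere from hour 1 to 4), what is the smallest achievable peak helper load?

14

C@1: h1:17  h2:3  h3:0  h4:0 → peak 17
C@2: h1:14  h2:6  h3:0  h4:0 → peak 14
C@3: h1:14  h2:3  h3:3  h4:0 → peak 14
C@4: h1:14  h2:3  h3:0  h4:3 → peak 14
Best is C@2, peak 14.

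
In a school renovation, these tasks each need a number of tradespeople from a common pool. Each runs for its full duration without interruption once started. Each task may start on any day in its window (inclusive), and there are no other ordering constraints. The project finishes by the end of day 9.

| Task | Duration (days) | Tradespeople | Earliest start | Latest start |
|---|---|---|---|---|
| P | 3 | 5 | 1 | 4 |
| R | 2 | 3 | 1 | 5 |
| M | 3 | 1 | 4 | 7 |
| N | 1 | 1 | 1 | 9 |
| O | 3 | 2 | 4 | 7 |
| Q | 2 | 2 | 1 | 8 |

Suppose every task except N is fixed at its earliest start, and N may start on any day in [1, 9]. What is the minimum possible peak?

N@1: d1:11  d2:10  d3:5  d4:3  d5:3  d6:3  d7:0  d8:0  d9:0 → peak 11
N@2: d1:10  d2:11  d3:5  d4:3  d5:3  d6:3  d7:0  d8:0  d9:0 → peak 11
N@3: d1:10  d2:10  d3:6  d4:3  d5:3  d6:3  d7:0  d8:0  d9:0 → peak 10
N@4: d1:10  d2:10  d3:5  d4:4  d5:3  d6:3  d7:0  d8:0  d9:0 → peak 10
N@5: d1:10  d2:10  d3:5  d4:3  d5:4  d6:3  d7:0  d8:0  d9:0 → peak 10
N@6: d1:10  d2:10  d3:5  d4:3  d5:3  d6:4  d7:0  d8:0  d9:0 → peak 10
N@7: d1:10  d2:10  d3:5  d4:3  d5:3  d6:3  d7:1  d8:0  d9:0 → peak 10
N@8: d1:10  d2:10  d3:5  d4:3  d5:3  d6:3  d7:0  d8:1  d9:0 → peak 10
N@9: d1:10  d2:10  d3:5  d4:3  d5:3  d6:3  d7:0  d8:0  d9:1 → peak 10
Best is N@3, peak 10.

10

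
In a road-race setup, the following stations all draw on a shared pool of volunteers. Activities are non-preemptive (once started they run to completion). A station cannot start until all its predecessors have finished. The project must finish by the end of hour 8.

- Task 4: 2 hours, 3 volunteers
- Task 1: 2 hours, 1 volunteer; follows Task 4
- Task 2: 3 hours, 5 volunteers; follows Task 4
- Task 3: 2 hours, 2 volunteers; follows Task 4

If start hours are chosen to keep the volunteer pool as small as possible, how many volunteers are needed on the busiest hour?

5

Early-start (Task 4@1, Task 1@3, Task 2@3, Task 3@3) gives peak 8: h1:3  h2:3  h3:8  h4:8  h5:5  h6:0  h7:0  h8:0.
Shift Task 2→5.
Schedule Task 4@1, Task 1@3, Task 2@5, Task 3@3: h1:3  h2:3  h3:3  h4:3  h5:5  h6:5  h7:5  h8:0 — peak 5.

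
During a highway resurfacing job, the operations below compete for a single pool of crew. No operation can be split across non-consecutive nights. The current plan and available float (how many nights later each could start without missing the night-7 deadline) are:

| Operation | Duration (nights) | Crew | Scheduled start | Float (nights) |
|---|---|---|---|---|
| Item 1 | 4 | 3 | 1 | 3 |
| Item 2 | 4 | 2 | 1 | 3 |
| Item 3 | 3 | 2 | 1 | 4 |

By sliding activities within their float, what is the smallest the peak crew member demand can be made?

5

Early-start (Item 1@1, Item 2@1, Item 3@1) gives peak 7: n1:7  n2:7  n3:7  n4:5  n5:0  n6:0  n7:0.
Shift Item 3→5.
Schedule Item 1@1, Item 2@1, Item 3@5: n1:5  n2:5  n3:5  n4:5  n5:2  n6:2  n7:2 — peak 5.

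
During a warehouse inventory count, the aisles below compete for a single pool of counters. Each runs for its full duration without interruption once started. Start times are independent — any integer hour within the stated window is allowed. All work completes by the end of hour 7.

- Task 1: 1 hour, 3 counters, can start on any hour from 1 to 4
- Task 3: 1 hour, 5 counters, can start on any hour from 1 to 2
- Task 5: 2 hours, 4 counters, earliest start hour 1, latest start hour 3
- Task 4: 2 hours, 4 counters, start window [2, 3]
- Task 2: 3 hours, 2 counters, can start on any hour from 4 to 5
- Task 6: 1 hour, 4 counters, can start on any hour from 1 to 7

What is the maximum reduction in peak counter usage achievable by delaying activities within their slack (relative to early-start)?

Early-start peak: h1:16  h2:8  h3:4  h4:2  h5:2  h6:2  h7:0 ⇒ 16.
Leveled (Task 1@1, Task 3@1, Task 5@2, Task 4@2, Task 2@4, Task 6@4): h1:8  h2:8  h3:8  h4:6  h5:2  h6:2  h7:0 ⇒ 8.
Reduction 16 − 8 = 8.

8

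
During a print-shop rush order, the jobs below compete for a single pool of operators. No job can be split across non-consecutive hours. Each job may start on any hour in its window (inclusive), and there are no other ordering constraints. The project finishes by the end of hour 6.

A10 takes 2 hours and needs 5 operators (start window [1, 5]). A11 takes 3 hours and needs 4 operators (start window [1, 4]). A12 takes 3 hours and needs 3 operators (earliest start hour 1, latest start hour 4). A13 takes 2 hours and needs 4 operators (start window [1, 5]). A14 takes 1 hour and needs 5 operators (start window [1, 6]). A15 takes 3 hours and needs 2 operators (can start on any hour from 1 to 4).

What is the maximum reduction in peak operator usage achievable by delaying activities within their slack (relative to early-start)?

Early-start peak: h1:23  h2:18  h3:9  h4:0  h5:0  h6:0 ⇒ 23.
Leveled (A10@1, A11@1, A12@3, A13@4, A14@6, A15@3): h1:9  h2:9  h3:9  h4:9  h5:9  h6:5 ⇒ 9.
Reduction 23 − 9 = 14.

14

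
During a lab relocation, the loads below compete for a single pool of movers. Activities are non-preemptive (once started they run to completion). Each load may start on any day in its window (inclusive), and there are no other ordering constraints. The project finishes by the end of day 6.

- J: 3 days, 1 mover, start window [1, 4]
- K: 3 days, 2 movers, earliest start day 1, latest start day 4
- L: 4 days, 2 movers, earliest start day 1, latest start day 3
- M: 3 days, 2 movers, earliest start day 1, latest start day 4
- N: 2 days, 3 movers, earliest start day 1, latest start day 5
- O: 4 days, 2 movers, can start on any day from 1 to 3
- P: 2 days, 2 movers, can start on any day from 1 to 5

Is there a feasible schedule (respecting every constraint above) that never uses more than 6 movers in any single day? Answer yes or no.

Total mover-days = 41; over 6 days the average is 41/6 > 6, so some day must exceed 6.

no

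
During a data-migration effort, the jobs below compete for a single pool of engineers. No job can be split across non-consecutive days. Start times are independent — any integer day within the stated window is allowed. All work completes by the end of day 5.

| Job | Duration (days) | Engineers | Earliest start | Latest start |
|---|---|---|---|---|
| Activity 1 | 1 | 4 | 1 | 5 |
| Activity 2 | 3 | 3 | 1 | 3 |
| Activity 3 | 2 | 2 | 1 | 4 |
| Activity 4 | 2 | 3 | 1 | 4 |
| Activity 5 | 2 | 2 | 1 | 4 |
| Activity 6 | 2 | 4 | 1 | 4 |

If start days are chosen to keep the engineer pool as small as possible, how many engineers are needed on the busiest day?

Early-start (Activity 1@1, Activity 2@1, Activity 3@1, Activity 4@1, Activity 5@1, Activity 6@1) gives peak 18: d1:18  d2:14  d3:3  d4:0  d5:0.
Shift Activity 3→2, Activity 4→4, Activity 5→2, Activity 6→4.
Schedule Activity 1@1, Activity 2@1, Activity 3@2, Activity 4@4, Activity 5@2, Activity 6@4: d1:7  d2:7  d3:7  d4:7  d5:7 — peak 7.
Total engineer-days = 35 over 5 days ⇒ peak ≥ ⌈35/5⌉ = 7, so 7 is optimal.

7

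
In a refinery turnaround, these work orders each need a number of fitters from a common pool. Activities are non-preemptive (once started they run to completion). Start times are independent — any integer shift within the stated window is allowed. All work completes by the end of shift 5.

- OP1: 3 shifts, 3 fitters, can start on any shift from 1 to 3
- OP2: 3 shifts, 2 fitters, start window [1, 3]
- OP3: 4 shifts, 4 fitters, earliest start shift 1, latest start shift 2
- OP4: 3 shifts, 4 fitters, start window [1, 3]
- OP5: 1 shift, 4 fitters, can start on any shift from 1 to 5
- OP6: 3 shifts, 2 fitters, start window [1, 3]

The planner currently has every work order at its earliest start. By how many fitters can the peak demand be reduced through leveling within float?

Early-start peak: s1:19  s2:15  s3:15  s4:4  s5:0 ⇒ 19.
Leveled (OP1@1, OP2@1, OP3@1, OP4@1, OP5@4, OP6@1): s1:15  s2:15  s3:15  s4:8  s5:0 ⇒ 15.
Reduction 19 − 15 = 4.

4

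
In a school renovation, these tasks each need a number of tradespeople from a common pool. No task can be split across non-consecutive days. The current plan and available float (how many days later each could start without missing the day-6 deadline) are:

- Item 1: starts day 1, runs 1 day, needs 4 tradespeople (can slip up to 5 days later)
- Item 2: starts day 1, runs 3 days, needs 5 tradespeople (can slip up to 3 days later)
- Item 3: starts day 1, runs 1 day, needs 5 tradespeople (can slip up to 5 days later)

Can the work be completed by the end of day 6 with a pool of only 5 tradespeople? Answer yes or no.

yes

Schedule Item 1@1, Item 2@2, Item 3@5: d1:4  d2:5  d3:5  d4:5  d5:5  d6:0 — peak 5 ≤ 5.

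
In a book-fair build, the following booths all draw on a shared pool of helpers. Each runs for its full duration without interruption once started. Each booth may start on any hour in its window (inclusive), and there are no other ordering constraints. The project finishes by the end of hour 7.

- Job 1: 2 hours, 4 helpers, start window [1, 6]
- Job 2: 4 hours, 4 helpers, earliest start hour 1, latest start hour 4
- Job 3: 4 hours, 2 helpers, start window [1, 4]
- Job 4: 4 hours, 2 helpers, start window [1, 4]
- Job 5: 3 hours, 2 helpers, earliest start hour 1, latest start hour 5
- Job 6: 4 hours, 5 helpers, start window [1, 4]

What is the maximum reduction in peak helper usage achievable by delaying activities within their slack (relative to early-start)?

Early-start peak: h1:19  h2:19  h3:15  h4:13  h5:0  h6:0  h7:0 ⇒ 19.
Leveled (Job 1@1, Job 2@1, Job 3@1, Job 4@1, Job 5@5, Job 6@3): h1:12  h2:12  h3:13  h4:13  h5:7  h6:7  h7:2 ⇒ 13.
Reduction 19 − 13 = 6.

6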